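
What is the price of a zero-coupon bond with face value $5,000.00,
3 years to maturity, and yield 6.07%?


Formula: Price = FV / (1 + r)^n
Substituting: Price = $5,000.00 / (1 + 0.0607)^3
Discount factor: (1.0607)^3 = 1.193377
Price = $5,000.00 / 1.193377 = $4,189.79

$4,189.79


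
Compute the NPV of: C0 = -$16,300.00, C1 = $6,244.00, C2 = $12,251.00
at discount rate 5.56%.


Formula: NPV = C0 + C1/(1+r) + C2/(1+r)^2
Discount C1: $6,244.00 / (1 + 0.0556) = $5,915.12
Discount C2: $12,251.00 / (1 + 0.0556)^2 = $10,994.43
NPV = -$16,300.00 + $5,915.12 + $10,994.43 = $609.55

$609.55


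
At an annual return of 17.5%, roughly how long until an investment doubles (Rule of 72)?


Formula: Years ≈ 72 / r
Substituting: Years ≈ 72 / 17.5
Years ≈ 4.1

4.1 years


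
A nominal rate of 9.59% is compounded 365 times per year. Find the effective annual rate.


Formula: EAR = (1 + r/m)^m - 1
Period rate: r/m = 0.0959 / 365 = 0.000263
Compounding: (1 + 0.000263)^365 = 1.100635
EAR = 1.100635 - 1 = 0.100635

0.100635


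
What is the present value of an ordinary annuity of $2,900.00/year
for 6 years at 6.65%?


Formula: PV = PMT * (1 - (1+r)^(-n)) / r
Discount factor: (1 + 0.0665)^(-6) = 0.679571
Bracket: 1 - 0.679571 = 0.320429
PV = $2,900.00 * 0.320429 / 0.0665 = $13,973.60

$13,973.60


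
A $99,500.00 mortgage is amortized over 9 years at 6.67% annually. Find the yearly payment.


Formula: PMT = PV * r / (1 - (1+r)^(-n))
Denominator: 1 - (1 + 0.0667)^(-9) = 0.440733
Numerator: $99,500.00 * 0.0667 = 6636.65
PMT = 6636.65 / 0.440733 = $15,058.22

$15,058.22


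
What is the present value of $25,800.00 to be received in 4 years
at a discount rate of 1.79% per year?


Formula: PV = FV / (1 + r)^n
Substituting: PV = $25,800.00 / (1 + 0.0179)^4
Discount factor: (1.0179)^4 = 1.073546
PV = $25,800.00 / 1.073546 = $24,032.52

$24,032.52


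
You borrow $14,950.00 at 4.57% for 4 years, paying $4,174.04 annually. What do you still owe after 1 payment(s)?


Formula: Balance = PV*(1+r)^k - PMT*((1+r)^k - 1)/r
Growth: (1 + 0.0457)^1 = 1.0457
Accumulated factor: ((1+r)^k - 1)/r = 1.0
Balance = $14,950.00 * 1.0457 - $4,174.04 * 1.0
Balance = $11,459.18

$11,459.18


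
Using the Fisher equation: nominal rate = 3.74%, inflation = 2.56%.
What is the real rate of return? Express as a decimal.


Formula: (1 + r_real) = (1 + r_nom) / (1 + inflation)
Substituting: (1 + r_real) = 1.0374 / 1.0256
(1 + r_real) = 1.011505
r_real = 1.011505 - 1 = 0.011505

0.011505


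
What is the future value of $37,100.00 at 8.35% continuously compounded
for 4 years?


Formula: FV = P * e^(r*t)
Exponent: r*t = 0.0835 * 4 = 0.334
e^(0.334) = 1.396543
FV = $37,100.00 * 1.396543 = $51,811.75

$51,811.75


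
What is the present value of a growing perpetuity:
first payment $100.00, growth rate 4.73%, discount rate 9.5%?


Formula: PV = C / (r - g)
Spread: r - g = 0.095 - 0.0473 = 0.0477
Substituting: PV = $100.00 / 0.0477
PV = $2,096.44

$2,096.44


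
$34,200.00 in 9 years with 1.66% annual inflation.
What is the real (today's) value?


Formula: Real value = nominal / (1 + inflation)^years
Price level: (1 + 0.0166)^9 = 1.159714
Real value = $34,200.00 / 1.159714 = $29,490.03

$29,490.03


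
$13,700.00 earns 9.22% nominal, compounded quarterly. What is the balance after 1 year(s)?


Formula: FV = P * (1 + r/m)^(m*t)
Period rate: r/m = 0.0922 / 4 = 0.02305
Total periods: m*t = 4 * 1 = 4
Growth factor: (1 + 0.02305)^4 = 1.095437
FV = $13,700.00 * 1.095437 = $15,007.49

$15,007.49


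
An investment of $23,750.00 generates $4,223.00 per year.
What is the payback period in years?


Formula: Payback = investment / annual cash flow
Substituting: Payback = $23,750.00 / $4,223.00
Payback = 5.624 years

5.624 years


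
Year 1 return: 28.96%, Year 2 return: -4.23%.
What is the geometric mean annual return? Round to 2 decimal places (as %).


Formula: Geometric mean = ((1+r1)*(1+r2))^(1/2) - 1
Product: (1 + 0.2896) * (1 + -0.0423) = 1.2896 * 0.9577 = 1.23505
Square root: 1.23505^0.5 = 1.111328
Geometric mean = 1.111328 - 1 = 0.111328
As percentage: 11.13%

11.13%


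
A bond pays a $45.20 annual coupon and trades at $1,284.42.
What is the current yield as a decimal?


Formula: Current yield = annual coupon / price
Substituting: CY = $45.20 / $1,284.42
CY = 0.035191

0.035191


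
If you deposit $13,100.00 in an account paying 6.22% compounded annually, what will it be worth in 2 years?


Formula: FV = P * (1 + r)^n
Substituting: FV = $13,100.00 * (1 + 0.0622)^2
Growth factor: (1.0622)^2 = 1.128269
FV = $13,100.00 * 1.128269 = $14,780.32

$14,780.32


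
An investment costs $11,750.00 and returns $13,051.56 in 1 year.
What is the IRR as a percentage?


Formula: IRR = C1/C0 - 1
Substituting: IRR = $13,051.56 / $11,750.00 - 1
Ratio: 1.110771 - 1 = 0.110771
IRR = 11.0771%

11.0771%


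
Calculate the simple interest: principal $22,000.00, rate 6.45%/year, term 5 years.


Formula: I = P * r * t
Substituting: I = $22,000.00 * 0.0645 * 5
Step: I = $22,000.00 * 0.3225
I = $7,095.00

$7,095.00


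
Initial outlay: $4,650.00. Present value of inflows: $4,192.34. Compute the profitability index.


Formula: PI = PV(cash flows) / initial investment
Substituting: PI = $4,192.34 / $4,650.00
PI = 0.9016

0.9016


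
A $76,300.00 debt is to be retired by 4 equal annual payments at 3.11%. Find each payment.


Formula: PMT = PV * r / (1 - (1+r)^(-n))
Denominator: 1 - (1 + 0.0311)^(-4) = 0.115298
Numerator: $76,300.00 * 0.0311 = 2372.93
PMT = 2372.93 / 0.115298 = $20,580.79

$20,580.79


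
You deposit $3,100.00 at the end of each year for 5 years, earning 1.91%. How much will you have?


Formula: FV = PMT * ((1+r)^n - 1) / r
Growth factor: (1 + 0.0191)^5 = 1.099218
Numerator: 1.099218 - 1 = 0.099218
FV = $3,100.00 * 0.099218 / 0.0191 = $16,103.52

$16,103.52


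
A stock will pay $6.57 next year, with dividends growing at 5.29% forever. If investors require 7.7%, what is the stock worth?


Formula: P = D1 / (r - g)
Spread: r - g = 0.077 - 0.0529 = 0.0241
Substituting: P = $6.57 / 0.0241
P = $272.61

$272.61


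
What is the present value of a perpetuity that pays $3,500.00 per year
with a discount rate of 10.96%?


Formula: PV = C / r
Substituting: PV = $3,500.00 / 0.1096
PV = $31,934.31

$31,934.31


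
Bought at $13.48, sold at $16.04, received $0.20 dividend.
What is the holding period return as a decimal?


Formula: HPR = (P1 - P0 + D) / P0
Gain: $16.04 - $13.48 + $0.20 = $2.76
HPR = $2.76 / $13.48 = 0.2047

0.2047


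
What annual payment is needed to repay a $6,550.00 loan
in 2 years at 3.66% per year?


Formula: PMT = PV * r / (1 - (1+r)^(-n))
Denominator: 1 - (1 + 0.0366)^(-2) = 0.069369
Numerator: $6,550.00 * 0.0366 = 239.73
PMT = 239.73 / 0.069369 = $3,455.87

$3,455.87


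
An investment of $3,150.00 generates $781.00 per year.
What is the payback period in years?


Formula: Payback = investment / annual cash flow
Substituting: Payback = $3,150.00 / $781.00
Payback = 4.0333 years

4.0333 years


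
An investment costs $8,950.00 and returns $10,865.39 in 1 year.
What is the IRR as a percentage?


Formula: IRR = C1/C0 - 1
Substituting: IRR = $10,865.39 / $8,950.00 - 1
Ratio: 1.21401 - 1 = 0.21401
IRR = 21.401%

21.401%


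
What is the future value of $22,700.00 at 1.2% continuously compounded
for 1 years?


Formula: FV = P * e^(r*t)
Exponent: r*t = 0.012 * 1 = 0.012
e^(0.012) = 1.012072
FV = $22,700.00 * 1.012072 = $22,974.04

$22,974.04


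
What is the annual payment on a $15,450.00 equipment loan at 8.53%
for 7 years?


Formula: PMT = PV * r / (1 - (1+r)^(-n))
Denominator: 1 - (1 + 0.0853)^(-7) = 0.436166
Numerator: $15,450.00 * 0.0853 = 1317.885
PMT = 1317.885 / 0.436166 = $3,021.52

$3,021.52


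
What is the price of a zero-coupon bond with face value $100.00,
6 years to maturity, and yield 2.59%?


Formula: Price = FV / (1 + r)^n
Substituting: Price = $100.00 / (1 + 0.0259)^6
Discount factor: (1.0259)^6 = 1.165816
Price = $100.00 / 1.165816 = $85.78

$85.78


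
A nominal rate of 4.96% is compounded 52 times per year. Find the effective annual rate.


Formula: EAR = (1 + r/m)^m - 1
Period rate: r/m = 0.0496 / 52 = 0.000954
Compounding: (1 + 0.000954)^52 = 1.050826
EAR = 1.050826 - 1 = 0.050826

0.050826


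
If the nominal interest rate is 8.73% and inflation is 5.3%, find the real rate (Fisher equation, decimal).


Formula: (1 + r_real) = (1 + r_nom) / (1 + inflation)
Substituting: (1 + r_real) = 1.0873 / 1.053
(1 + r_real) = 1.032574
r_real = 1.032574 - 1 = 0.032574

0.032574


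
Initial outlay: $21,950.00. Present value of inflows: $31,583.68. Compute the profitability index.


Formula: PI = PV(cash flows) / initial investment
Substituting: PI = $31,583.68 / $21,950.00
PI = 1.4389

1.4389


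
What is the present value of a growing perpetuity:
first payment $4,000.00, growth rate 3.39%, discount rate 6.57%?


Formula: PV = C / (r - g)
Spread: r - g = 0.0657 - 0.0339 = 0.0318
Substituting: PV = $4,000.00 / 0.0318
PV = $125,786.16

$125,786.16


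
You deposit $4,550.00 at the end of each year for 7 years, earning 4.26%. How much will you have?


Formula: FV = PMT * ((1+r)^n - 1) / r
Growth factor: (1 + 0.0426)^7 = 1.339134
Numerator: 1.339134 - 1 = 0.339134
FV = $4,550.00 * 0.339134 / 0.0426 = $36,222.06

$36,222.06


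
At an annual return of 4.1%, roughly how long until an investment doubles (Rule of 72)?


Formula: Years ≈ 72 / r
Substituting: Years ≈ 72 / 4.1
Years ≈ 17.6

17.6 years


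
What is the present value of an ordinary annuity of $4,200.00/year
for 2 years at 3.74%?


Formula: PV = PMT * (1 - (1+r)^(-n)) / r
Discount factor: (1 + 0.0374)^(-2) = 0.929196
Bracket: 1 - 0.929196 = 0.070804
PV = $4,200.00 * 0.070804 / 0.0374 = $7,951.21

$7,951.21


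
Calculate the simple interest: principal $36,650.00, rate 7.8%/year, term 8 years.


Formula: I = P * r * t
Substituting: I = $36,650.00 * 0.078 * 8
Step: I = $36,650.00 * 0.624
I = $22,869.60

$22,869.60


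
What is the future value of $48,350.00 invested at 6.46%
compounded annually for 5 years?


Formula: FV = P * (1 + r)^n
Substituting: FV = $48,350.00 * (1 + 0.0646)^5
Growth factor: (1.0646)^5 = 1.367516
FV = $48,350.00 * 1.367516 = $66,119.38

$66,119.38


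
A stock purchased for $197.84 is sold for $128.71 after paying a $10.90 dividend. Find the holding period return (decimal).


Formula: HPR = (P1 - P0 + D) / P0
Gain: $128.71 - $197.84 + $10.90 = -$58.23
HPR = -$58.23 / $197.84 = -0.2943

-0.2943


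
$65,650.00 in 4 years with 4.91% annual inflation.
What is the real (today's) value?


Formula: Real value = nominal / (1 + inflation)^years
Price level: (1 + 0.0491)^4 = 1.211344
Real value = $65,650.00 / 1.211344 = $54,195.99

$54,195.99


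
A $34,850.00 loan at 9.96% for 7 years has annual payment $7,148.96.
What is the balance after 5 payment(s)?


Formula: Balance = PV*(1+r)^k - PMT*((1+r)^k - 1)/r
Growth: (1 + 0.0996)^5 = 1.607584
Accumulated factor: ((1+r)^k - 1)/r = 6.10024
Balance = $34,850.00 * 1.607584 - $7,148.96 * 6.10024
Balance = $12,413.93

$12,413.93


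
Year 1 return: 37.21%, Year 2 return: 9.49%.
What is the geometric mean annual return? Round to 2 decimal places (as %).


Formula: Geometric mean = ((1+r1)*(1+r2))^(1/2) - 1
Product: (1 + 0.3721) * (1 + 0.0949) = 1.3721 * 1.0949 = 1.502312
Square root: 1.502312^0.5 = 1.225688
Geometric mean = 1.225688 - 1 = 0.225688
As percentage: 22.57%

22.57%


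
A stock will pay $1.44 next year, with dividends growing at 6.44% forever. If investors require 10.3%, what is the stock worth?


Formula: P = D1 / (r - g)
Spread: r - g = 0.103 - 0.0644 = 0.0386
Substituting: P = $1.44 / 0.0386
P = $37.31

$37.31


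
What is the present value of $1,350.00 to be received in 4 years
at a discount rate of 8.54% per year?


Formula: PV = FV / (1 + r)^n
Substituting: PV = $1,350.00 / (1 + 0.0854)^4
Discount factor: (1.0854)^4 = 1.387903
PV = $1,350.00 / 1.387903 = $972.69

$972.69


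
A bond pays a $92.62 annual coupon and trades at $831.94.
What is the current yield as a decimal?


Formula: Current yield = annual coupon / price
Substituting: CY = $92.62 / $831.94
CY = 0.11133

0.11133


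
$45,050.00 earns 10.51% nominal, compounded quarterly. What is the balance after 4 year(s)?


Formula: FV = P * (1 + r/m)^(m*t)
Period rate: r/m = 0.1051 / 4 = 0.026275
Total periods: m*t = 4 * 4 = 16
Growth factor: (1 + 0.026275)^16 = 1.514328
FV = $45,050.00 * 1.514328 = $68,220.48

$68,220.48


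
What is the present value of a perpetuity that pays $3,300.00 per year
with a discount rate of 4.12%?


Formula: PV = C / r
Substituting: PV = $3,300.00 / 0.0412
PV = $80,097.09

$80,097.09


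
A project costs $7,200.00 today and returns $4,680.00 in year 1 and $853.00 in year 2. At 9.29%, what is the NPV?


Formula: NPV = C0 + C1/(1+r) + C2/(1+r)^2
Discount C1: $4,680.00 / (1 + 0.0929) = $4,282.19
Discount C2: $853.00 / (1 + 0.0929)^2 = $714.15
NPV = -$7,200.00 + $4,282.19 + $714.15 = -$2,203.67

-$2,203.67


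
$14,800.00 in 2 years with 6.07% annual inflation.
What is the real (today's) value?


Formula: Real value = nominal / (1 + inflation)^years
Price level: (1 + 0.0607)^2 = 1.125084
Real value = $14,800.00 / 1.125084 = $13,154.57

$13,154.57


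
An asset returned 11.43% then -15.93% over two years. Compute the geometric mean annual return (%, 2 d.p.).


Formula: Geometric mean = ((1+r1)*(1+r2))^(1/2) - 1
Product: (1 + 0.1143) * (1 + -0.1593) = 1.1143 * 0.8407 = 0.936792
Square root: 0.936792^0.5 = 0.96788
Geometric mean = 0.96788 - 1 = -0.03212
As percentage: -3.21%

-3.21%


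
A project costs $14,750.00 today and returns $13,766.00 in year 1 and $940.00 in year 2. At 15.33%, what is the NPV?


Formula: NPV = C0 + C1/(1+r) + C2/(1+r)^2
Discount C1: $13,766.00 / (1 + 0.1533) = $11,936.18
Discount C2: $940.00 / (1 + 0.1533)^2 = $706.71
NPV = -$14,750.00 + $11,936.18 + $706.71 = -$2,107.10

-$2,107.10


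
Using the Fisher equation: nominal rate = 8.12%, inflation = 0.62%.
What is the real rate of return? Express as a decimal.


Formula: (1 + r_real) = (1 + r_nom) / (1 + inflation)
Substituting: (1 + r_real) = 1.0812 / 1.0062
(1 + r_real) = 1.074538
r_real = 1.074538 - 1 = 0.074538

0.074538


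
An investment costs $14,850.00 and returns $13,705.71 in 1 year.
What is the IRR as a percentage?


Formula: IRR = C1/C0 - 1
Substituting: IRR = $13,705.71 / $14,850.00 - 1
Ratio: 0.922943 - 1 = -0.077057
IRR = -7.7057%

-7.7057%


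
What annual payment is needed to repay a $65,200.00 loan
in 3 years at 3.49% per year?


Formula: PMT = PV * r / (1 - (1+r)^(-n))
Denominator: 1 - (1 + 0.0349)^(-3) = 0.097796
Numerator: $65,200.00 * 0.0349 = 2275.48
PMT = 2275.48 / 0.097796 = $23,267.66

$23,267.66


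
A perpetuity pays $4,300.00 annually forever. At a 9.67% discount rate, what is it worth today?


Formula: PV = C / r
Substituting: PV = $4,300.00 / 0.0967
PV = $44,467.43

$44,467.43


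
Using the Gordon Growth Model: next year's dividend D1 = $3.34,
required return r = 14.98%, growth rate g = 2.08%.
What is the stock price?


Formula: P = D1 / (r - g)
Spread: r - g = 0.1498 - 0.0208 = 0.129
Substituting: P = $3.34 / 0.129
P = $25.89

$25.89


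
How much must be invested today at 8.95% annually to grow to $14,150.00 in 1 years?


Formula: PV = FV / (1 + r)^n
Substituting: PV = $14,150.00 / (1 + 0.0895)^1
Discount factor: (1.0895)^1 = 1.0895
PV = $14,150.00 / 1.0895 = $12,987.61

$12,987.61


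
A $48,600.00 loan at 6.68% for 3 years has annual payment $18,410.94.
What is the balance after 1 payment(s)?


Formula: Balance = PV*(1+r)^k - PMT*((1+r)^k - 1)/r
Growth: (1 + 0.0668)^1 = 1.0668
Accumulated factor: ((1+r)^k - 1)/r = 1.0
Balance = $48,600.00 * 1.0668 - $18,410.94 * 1.0
Balance = $33,435.54

$33,435.54


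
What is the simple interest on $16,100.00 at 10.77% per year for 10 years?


Formula: I = P * r * t
Substituting: I = $16,100.00 * 0.1077 * 10
Step: I = $16,100.00 * 1.077
I = $17,339.70

$17,339.70


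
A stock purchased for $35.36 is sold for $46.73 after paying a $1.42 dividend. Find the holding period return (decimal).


Formula: HPR = (P1 - P0 + D) / P0
Gain: $46.73 - $35.36 + $1.42 = $12.79
HPR = $12.79 / $35.36 = 0.3617

0.3617


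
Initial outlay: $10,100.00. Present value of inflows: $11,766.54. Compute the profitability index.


Formula: PI = PV(cash flows) / initial investment
Substituting: PI = $11,766.54 / $10,100.00
PI = 1.165

1.165


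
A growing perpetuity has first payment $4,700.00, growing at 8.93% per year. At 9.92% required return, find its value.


Formula: PV = C / (r - g)
Spread: r - g = 0.0992 - 0.0893 = 0.0099
Substituting: PV = $4,700.00 / 0.0099
PV = $474,747.47

$474,747.47


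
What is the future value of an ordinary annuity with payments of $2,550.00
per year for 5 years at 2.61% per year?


Formula: FV = PMT * ((1+r)^n - 1) / r
Growth factor: (1 + 0.0261)^5 = 1.137492
Numerator: 1.137492 - 1 = 0.137492
FV = $2,550.00 * 0.137492 / 0.0261 = $13,433.15

$13,433.15


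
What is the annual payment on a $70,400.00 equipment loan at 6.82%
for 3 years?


Formula: PMT = PV * r / (1 - (1+r)^(-n))
Denominator: 1 - (1 + 0.0682)^(-3) = 0.179569
Numerator: $70,400.00 * 0.0682 = 4801.28
PMT = 4801.28 / 0.179569 = $26,737.86

$26,737.86


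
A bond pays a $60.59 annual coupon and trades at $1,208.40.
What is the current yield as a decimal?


Formula: Current yield = annual coupon / price
Substituting: CY = $60.59 / $1,208.40
CY = 0.050141

0.050141


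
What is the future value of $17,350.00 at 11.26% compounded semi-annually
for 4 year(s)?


Formula: FV = P * (1 + r/m)^(m*t)
Period rate: r/m = 0.1126 / 2 = 0.0563
Total periods: m*t = 2 * 4 = 8
Growth factor: (1 + 0.0563)^8 = 1.549881
FV = $17,350.00 * 1.549881 = $26,890.43

$26,890.43


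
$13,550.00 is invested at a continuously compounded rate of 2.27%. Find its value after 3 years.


Formula: FV = P * e^(r*t)
Exponent: r*t = 0.0227 * 3 = 0.0681
e^(0.0681) = 1.070472
FV = $13,550.00 * 1.070472 = $14,504.90

$14,504.90


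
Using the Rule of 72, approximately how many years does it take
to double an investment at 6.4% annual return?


Formula: Years ≈ 72 / r
Substituting: Years ≈ 72 / 6.4
Years ≈ 11.2

11.2 years


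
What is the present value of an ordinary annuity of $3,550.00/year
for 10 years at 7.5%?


Formula: PV = PMT * (1 - (1+r)^(-n)) / r
Discount factor: (1 + 0.075)^(-10) = 0.485194
Bracket: 1 - 0.485194 = 0.514806
PV = $3,550.00 * 0.514806 / 0.075 = $24,367.49

$24,367.49


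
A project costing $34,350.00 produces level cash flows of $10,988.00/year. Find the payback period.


Formula: Payback = investment / annual cash flow
Substituting: Payback = $34,350.00 / $10,988.00
Payback = 3.1261 years

3.1261 years


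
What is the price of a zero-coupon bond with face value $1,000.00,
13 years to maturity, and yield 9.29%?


Formula: Price = FV / (1 + r)^n
Substituting: Price = $1,000.00 / (1 + 0.0929)^13
Discount factor: (1.0929)^13 = 3.173551
Price = $1,000.00 / 3.173551 = $315.10

$315.10


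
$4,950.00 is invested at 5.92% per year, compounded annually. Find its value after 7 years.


Formula: FV = P * (1 + r)^n
Substituting: FV = $4,950.00 * (1 + 0.0592)^7
Growth factor: (1.0592)^7 = 1.495705
FV = $4,950.00 * 1.495705 = $7,403.74

$7,403.74


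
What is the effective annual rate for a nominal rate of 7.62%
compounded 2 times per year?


Formula: EAR = (1 + r/m)^m - 1
Period rate: r/m = 0.0762 / 2 = 0.0381
Compounding: (1 + 0.0381)^2 = 1.077652
EAR = 1.077652 - 1 = 0.077652

0.077652


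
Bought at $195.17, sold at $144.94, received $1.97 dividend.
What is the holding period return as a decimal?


Formula: HPR = (P1 - P0 + D) / P0
Gain: $144.94 - $195.17 + $1.97 = -$48.26
HPR = -$48.26 / $195.17 = -0.2473

-0.2473


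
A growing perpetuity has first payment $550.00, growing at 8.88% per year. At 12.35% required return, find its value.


Formula: PV = C / (r - g)
Spread: r - g = 0.1235 - 0.0888 = 0.0347
Substituting: PV = $550.00 / 0.0347
PV = $15,850.14

$15,850.14


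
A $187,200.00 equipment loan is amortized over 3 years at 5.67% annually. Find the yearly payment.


Formula: PMT = PV * r / (1 - (1+r)^(-n))
Denominator: 1 - (1 + 0.0567)^(-3) = 0.15249
Numerator: $187,200.00 * 0.0567 = 10614.24
PMT = 10614.24 / 0.15249 = $69,606.18

$69,606.18


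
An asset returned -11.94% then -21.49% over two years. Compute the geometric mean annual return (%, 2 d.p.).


Formula: Geometric mean = ((1+r1)*(1+r2))^(1/2) - 1
Product: (1 + -0.1194) * (1 + -0.2149) = 0.8806 * 0.7851 = 0.691359
Square root: 0.691359^0.5 = 0.83148
Geometric mean = 0.83148 - 1 = -0.16852
As percentage: -16.85%

-16.85%


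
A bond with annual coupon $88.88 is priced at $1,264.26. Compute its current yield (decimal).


Formula: Current yield = annual coupon / price
Substituting: CY = $88.88 / $1,264.26
CY = 0.070302

0.070302


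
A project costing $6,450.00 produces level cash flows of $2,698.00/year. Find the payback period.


Formula: Payback = investment / annual cash flow
Substituting: Payback = $6,450.00 / $2,698.00
Payback = 2.3907 years

2.3907 years


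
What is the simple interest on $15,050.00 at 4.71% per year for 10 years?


Formula: I = P * r * t
Substituting: I = $15,050.00 * 0.0471 * 10
Step: I = $15,050.00 * 0.471
I = $7,088.55

$7,088.55


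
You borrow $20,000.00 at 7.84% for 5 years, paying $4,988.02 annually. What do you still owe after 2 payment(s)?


Formula: Balance = PV*(1+r)^k - PMT*((1+r)^k - 1)/r
Growth: (1 + 0.0784)^2 = 1.162947
Accumulated factor: ((1+r)^k - 1)/r = 2.0784
Balance = $20,000.00 * 1.162947 - $4,988.02 * 2.0784
Balance = $12,891.83

$12,891.83


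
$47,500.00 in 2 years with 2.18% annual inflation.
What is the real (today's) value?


Formula: Real value = nominal / (1 + inflation)^years
Price level: (1 + 0.0218)^2 = 1.044075
Real value = $47,500.00 / 1.044075 = $45,494.81

$45,494.81


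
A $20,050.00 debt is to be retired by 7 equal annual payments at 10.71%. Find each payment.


Formula: PMT = PV * r / (1 - (1+r)^(-n))
Denominator: 1 - (1 + 0.1071)^(-7) = 0.50944
Numerator: $20,050.00 * 0.1071 = 2147.355
PMT = 2147.355 / 0.50944 = $4,215.13

$4,215.13


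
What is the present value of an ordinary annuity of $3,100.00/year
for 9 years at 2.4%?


Formula: PV = PMT * (1 - (1+r)^(-n)) / r
Discount factor: (1 + 0.024)^(-9) = 0.807794
Bracket: 1 - 0.807794 = 0.192206
PV = $3,100.00 * 0.192206 / 0.024 = $24,826.66

$24,826.66


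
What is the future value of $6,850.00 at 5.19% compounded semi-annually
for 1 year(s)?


Formula: FV = P * (1 + r/m)^(m*t)
Period rate: r/m = 0.0519 / 2 = 0.02595
Total periods: m*t = 2 * 1 = 2
Growth factor: (1 + 0.02595)^2 = 1.052573
FV = $6,850.00 * 1.052573 = $7,210.13

$7,210.13


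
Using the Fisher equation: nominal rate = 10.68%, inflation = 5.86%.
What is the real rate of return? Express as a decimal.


Formula: (1 + r_real) = (1 + r_nom) / (1 + inflation)
Substituting: (1 + r_real) = 1.1068 / 1.0586
(1 + r_real) = 1.045532
r_real = 1.045532 - 1 = 0.045532

0.045532


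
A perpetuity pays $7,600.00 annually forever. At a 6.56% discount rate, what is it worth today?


Formula: PV = C / r
Substituting: PV = $7,600.00 / 0.0656
PV = $115,853.66

$115,853.66


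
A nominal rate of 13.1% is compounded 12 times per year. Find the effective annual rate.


Formula: EAR = (1 + r/m)^m - 1
Period rate: r/m = 0.131 / 12 = 0.010917
Compounding: (1 + 0.010917)^12 = 1.139159
EAR = 1.139159 - 1 = 0.139159

0.139159


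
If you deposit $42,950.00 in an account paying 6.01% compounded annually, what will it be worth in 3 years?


Formula: FV = P * (1 + r)^n
Substituting: FV = $42,950.00 * (1 + 0.0601)^3
Growth factor: (1.0601)^3 = 1.191353
FV = $42,950.00 * 1.191353 = $51,168.62

$51,168.62


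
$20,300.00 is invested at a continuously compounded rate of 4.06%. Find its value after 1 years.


Formula: FV = P * e^(r*t)
Exponent: r*t = 0.0406 * 1 = 0.0406
e^(0.0406) = 1.041435
FV = $20,300.00 * 1.041435 = $21,141.14

$21,141.14


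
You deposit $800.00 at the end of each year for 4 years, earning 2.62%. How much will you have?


Formula: FV = PMT * ((1+r)^n - 1) / r
Growth factor: (1 + 0.0262)^4 = 1.108991
Numerator: 1.108991 - 1 = 0.108991
FV = $800.00 * 0.108991 / 0.0262 = $3,327.97

$3,327.97


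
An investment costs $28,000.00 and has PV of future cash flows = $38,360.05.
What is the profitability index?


Formula: PI = PV(cash flows) / initial investment
Substituting: PI = $38,360.05 / $28,000.00
PI = 1.37

1.37


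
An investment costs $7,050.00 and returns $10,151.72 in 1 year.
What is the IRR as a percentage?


Formula: IRR = C1/C0 - 1
Substituting: IRR = $10,151.72 / $7,050.00 - 1
Ratio: 1.43996 - 1 = 0.43996
IRR = 43.996%

43.996%


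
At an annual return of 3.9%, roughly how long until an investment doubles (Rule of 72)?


Formula: Years ≈ 72 / r
Substituting: Years ≈ 72 / 3.9
Years ≈ 18.5

18.5 years


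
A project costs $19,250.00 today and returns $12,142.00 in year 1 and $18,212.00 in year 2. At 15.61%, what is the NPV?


Formula: NPV = C0 + C1/(1+r) + C2/(1+r)^2
Discount C1: $12,142.00 / (1 + 0.1561) = $10,502.55
Discount C2: $18,212.00 / (1 + 0.1561)^2 = $13,625.95
NPV = -$19,250.00 + $10,502.55 + $13,625.95 = $4,878.50

$4,878.50


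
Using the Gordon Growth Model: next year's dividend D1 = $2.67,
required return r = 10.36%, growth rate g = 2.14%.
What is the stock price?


Formula: P = D1 / (r - g)
Spread: r - g = 0.1036 - 0.0214 = 0.0822
Substituting: P = $2.67 / 0.0822
P = $32.48

$32.48


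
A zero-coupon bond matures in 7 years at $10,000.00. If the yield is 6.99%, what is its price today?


Formula: Price = FV / (1 + r)^n
Substituting: Price = $10,000.00 / (1 + 0.0699)^7
Discount factor: (1.0699)^7 = 1.604731
Price = $10,000.00 / 1.604731 = $6,231.57

$6,231.57


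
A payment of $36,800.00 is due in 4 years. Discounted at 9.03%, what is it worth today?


Formula: PV = FV / (1 + r)^n
Substituting: PV = $36,800.00 / (1 + 0.0903)^4
Discount factor: (1.0903)^4 = 1.413136
PV = $36,800.00 / 1.413136 = $26,041.37

$26,041.37


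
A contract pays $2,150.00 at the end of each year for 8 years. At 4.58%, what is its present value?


Formula: PV = PMT * (1 - (1+r)^(-n)) / r
Discount factor: (1 + 0.0458)^(-8) = 0.698893
Bracket: 1 - 0.698893 = 0.301107
PV = $2,150.00 * 0.301107 / 0.0458 = $14,134.92

$14,134.92


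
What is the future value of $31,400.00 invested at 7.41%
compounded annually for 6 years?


Formula: FV = P * (1 + r)^n
Substituting: FV = $31,400.00 * (1 + 0.0741)^6
Growth factor: (1.0741)^6 = 1.535565
FV = $31,400.00 * 1.535565 = $48,216.75

$48,216.75


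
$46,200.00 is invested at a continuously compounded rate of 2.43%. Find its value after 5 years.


Formula: FV = P * e^(r*t)
Exponent: r*t = 0.0243 * 5 = 0.1215
e^(0.1215) = 1.129189
FV = $46,200.00 * 1.129189 = $52,168.55

$52,168.55


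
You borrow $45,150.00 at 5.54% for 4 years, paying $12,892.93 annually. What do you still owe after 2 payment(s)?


Formula: Balance = PV*(1+r)^k - PMT*((1+r)^k - 1)/r
Growth: (1 + 0.0554)^2 = 1.113869
Accumulated factor: ((1+r)^k - 1)/r = 2.0554
Balance = $45,150.00 * 1.113869 - $12,892.93 * 2.0554
Balance = $23,791.06

$23,791.06


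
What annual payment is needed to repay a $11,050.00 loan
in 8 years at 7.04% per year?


Formula: PMT = PV * r / (1 - (1+r)^(-n))
Denominator: 1 - (1 + 0.0704)^(-8) = 0.419729
Numerator: $11,050.00 * 0.0704 = 777.92
PMT = 777.92 / 0.419729 = $1,853.39

$1,853.39


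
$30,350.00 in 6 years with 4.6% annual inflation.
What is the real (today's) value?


Formula: Real value = nominal / (1 + inflation)^years
Price level: (1 + 0.046)^6 = 1.309755
Real value = $30,350.00 / 1.309755 = $23,172.27

$23,172.27


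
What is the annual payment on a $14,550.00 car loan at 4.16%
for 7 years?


Formula: PMT = PV * r / (1 - (1+r)^(-n))
Denominator: 1 - (1 + 0.0416)^(-7) = 0.248216
Numerator: $14,550.00 * 0.0416 = 605.28
PMT = 605.28 / 0.248216 = $2,438.52

$2,438.52


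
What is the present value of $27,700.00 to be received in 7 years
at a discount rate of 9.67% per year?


Formula: PV = FV / (1 + r)^n
Substituting: PV = $27,700.00 / (1 + 0.0967)^7
Discount factor: (1.0967)^7 = 1.908161
PV = $27,700.00 / 1.908161 = $14,516.60

$14,516.60


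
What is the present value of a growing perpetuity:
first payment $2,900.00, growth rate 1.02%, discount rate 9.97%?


Formula: PV = C / (r - g)
Spread: r - g = 0.0997 - 0.0102 = 0.0895
Substituting: PV = $2,900.00 / 0.0895
PV = $32,402.23

$32,402.23


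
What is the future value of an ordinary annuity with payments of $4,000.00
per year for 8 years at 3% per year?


Formula: FV = PMT * ((1+r)^n - 1) / r
Growth factor: (1 + 0.03)^8 = 1.26677
Numerator: 1.26677 - 1 = 0.26677
FV = $4,000.00 * 0.26677 / 0.03 = $35,569.34

$35,569.34


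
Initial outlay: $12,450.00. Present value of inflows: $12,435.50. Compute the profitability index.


Formula: PI = PV(cash flows) / initial investment
Substituting: PI = $12,435.50 / $12,450.00
PI = 0.9988

0.9988


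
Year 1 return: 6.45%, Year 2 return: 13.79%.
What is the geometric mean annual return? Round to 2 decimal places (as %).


Formula: Geometric mean = ((1+r1)*(1+r2))^(1/2) - 1
Product: (1 + 0.0645) * (1 + 0.1379) = 1.0645 * 1.1379 = 1.211295
Square root: 1.211295^0.5 = 1.100588
Geometric mean = 1.100588 - 1 = 0.100588
As percentage: 10.06%

10.06%


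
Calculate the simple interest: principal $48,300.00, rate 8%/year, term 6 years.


Formula: I = P * r * t
Substituting: I = $48,300.00 * 0.08 * 6
Step: I = $48,300.00 * 0.48
I = $23,184.00

$23,184.00


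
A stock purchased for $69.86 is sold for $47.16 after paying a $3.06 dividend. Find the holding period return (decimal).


Formula: HPR = (P1 - P0 + D) / P0
Gain: $47.16 - $69.86 + $3.06 = -$19.64
HPR = -$19.64 / $69.86 = -0.2811

-0.2811


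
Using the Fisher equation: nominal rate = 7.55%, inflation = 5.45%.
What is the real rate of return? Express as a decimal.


Formula: (1 + r_real) = (1 + r_nom) / (1 + inflation)
Substituting: (1 + r_real) = 1.0755 / 1.0545
(1 + r_real) = 1.019915
r_real = 1.019915 - 1 = 0.019915

0.019915


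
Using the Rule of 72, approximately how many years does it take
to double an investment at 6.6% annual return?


Formula: Years ≈ 72 / r
Substituting: Years ≈ 72 / 6.6
Years ≈ 10.9

10.9 years


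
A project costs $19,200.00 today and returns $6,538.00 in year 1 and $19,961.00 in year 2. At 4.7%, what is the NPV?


Formula: NPV = C0 + C1/(1+r) + C2/(1+r)^2
Discount C1: $6,538.00 / (1 + 0.047) = $6,244.51
Discount C2: $19,961.00 / (1 + 0.047)^2 = $18,209.12
NPV = -$19,200.00 + $6,244.51 + $18,209.12 = $5,253.63

$5,253.63


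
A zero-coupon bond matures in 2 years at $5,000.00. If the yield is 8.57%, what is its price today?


Formula: Price = FV / (1 + r)^n
Substituting: Price = $5,000.00 / (1 + 0.0857)^2
Discount factor: (1.0857)^2 = 1.178744
Price = $5,000.00 / 1.178744 = $4,241.80

$4,241.80


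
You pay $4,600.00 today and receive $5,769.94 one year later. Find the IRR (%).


Formula: IRR = C1/C0 - 1
Substituting: IRR = $5,769.94 / $4,600.00 - 1
Ratio: 1.254335 - 1 = 0.254335
IRR = 25.4335%

25.4335%


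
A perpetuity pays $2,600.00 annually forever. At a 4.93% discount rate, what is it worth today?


Formula: PV = C / r
Substituting: PV = $2,600.00 / 0.0493
PV = $52,738.34

$52,738.34


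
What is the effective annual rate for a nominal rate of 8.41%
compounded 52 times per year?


Formula: EAR = (1 + r/m)^m - 1
Period rate: r/m = 0.0841 / 52 = 0.001617
Compounding: (1 + 0.001617)^52 = 1.087664
EAR = 1.087664 - 1 = 0.087664

0.087664


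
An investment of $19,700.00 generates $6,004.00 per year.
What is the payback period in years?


Formula: Payback = investment / annual cash flow
Substituting: Payback = $19,700.00 / $6,004.00
Payback = 3.2811 years

3.2811 years


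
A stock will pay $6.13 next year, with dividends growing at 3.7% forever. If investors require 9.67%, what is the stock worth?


Formula: P = D1 / (r - g)
Spread: r - g = 0.0967 - 0.037 = 0.0597
Substituting: P = $6.13 / 0.0597
P = $102.68

$102.68


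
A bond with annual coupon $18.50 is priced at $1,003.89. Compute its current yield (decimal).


Formula: Current yield = annual coupon / price
Substituting: CY = $18.50 / $1,003.89
CY = 0.018428

0.018428


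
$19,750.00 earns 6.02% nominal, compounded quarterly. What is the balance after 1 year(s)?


Formula: FV = P * (1 + r/m)^(m*t)
Period rate: r/m = 0.0602 / 4 = 0.01505
Total periods: m*t = 4 * 1 = 4
Growth factor: (1 + 0.01505)^4 = 1.061573
FV = $19,750.00 * 1.061573 = $20,966.06

$20,966.06


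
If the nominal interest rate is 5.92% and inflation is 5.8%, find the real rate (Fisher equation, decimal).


Formula: (1 + r_real) = (1 + r_nom) / (1 + inflation)
Substituting: (1 + r_real) = 1.0592 / 1.058
(1 + r_real) = 1.001134
r_real = 1.001134 - 1 = 0.001134

0.001134


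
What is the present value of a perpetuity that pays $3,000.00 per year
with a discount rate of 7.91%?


Formula: PV = C / r
Substituting: PV = $3,000.00 / 0.0791
PV = $37,926.68

$37,926.68


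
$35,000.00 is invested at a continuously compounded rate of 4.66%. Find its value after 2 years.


Formula: FV = P * e^(r*t)
Exponent: r*t = 0.0466 * 2 = 0.0932
e^(0.0932) = 1.097681
FV = $35,000.00 * 1.097681 = $38,418.84

$38,418.84


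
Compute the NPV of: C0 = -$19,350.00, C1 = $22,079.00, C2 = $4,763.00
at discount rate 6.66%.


Formula: NPV = C0 + C1/(1+r) + C2/(1+r)^2
Discount C1: $22,079.00 / (1 + 0.0666) = $20,700.36
Discount C2: $4,763.00 / (1 + 0.0666)^2 = $4,186.75
NPV = -$19,350.00 + $20,700.36 + $4,186.75 = $5,537.11

$5,537.11


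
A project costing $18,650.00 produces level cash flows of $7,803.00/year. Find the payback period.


Formula: Payback = investment / annual cash flow
Substituting: Payback = $18,650.00 / $7,803.00
Payback = 2.3901 years

2.3901 years


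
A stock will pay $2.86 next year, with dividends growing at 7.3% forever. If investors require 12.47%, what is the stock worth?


Formula: P = D1 / (r - g)
Spread: r - g = 0.1247 - 0.073 = 0.0517
Substituting: P = $2.86 / 0.0517
P = $55.32

$55.32


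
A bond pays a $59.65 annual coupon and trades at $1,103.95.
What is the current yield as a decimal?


Formula: Current yield = annual coupon / price
Substituting: CY = $59.65 / $1,103.95
CY = 0.054033

0.054033


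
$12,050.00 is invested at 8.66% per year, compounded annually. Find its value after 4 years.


Formula: FV = P * (1 + r)^n
Substituting: FV = $12,050.00 * (1 + 0.0866)^4
Growth factor: (1.0866)^4 = 1.394051
FV = $12,050.00 * 1.394051 = $16,798.32

$16,798.32


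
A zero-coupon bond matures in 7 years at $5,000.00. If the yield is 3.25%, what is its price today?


Formula: Price = FV / (1 + r)^n
Substituting: Price = $5,000.00 / (1 + 0.0325)^7
Discount factor: (1.0325)^7 = 1.250923
Price = $5,000.00 / 1.250923 = $3,997.05

$3,997.05


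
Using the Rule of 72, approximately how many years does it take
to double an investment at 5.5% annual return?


Formula: Years ≈ 72 / r
Substituting: Years ≈ 72 / 5.5
Years ≈ 13.1

13.1 years


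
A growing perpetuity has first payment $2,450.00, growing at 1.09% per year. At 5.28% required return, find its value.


Formula: PV = C / (r - g)
Spread: r - g = 0.0528 - 0.0109 = 0.0419
Substituting: PV = $2,450.00 / 0.0419
PV = $58,472.55

$58,472.55


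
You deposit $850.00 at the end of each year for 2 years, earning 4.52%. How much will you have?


Formula: FV = PMT * ((1+r)^n - 1) / r
Growth factor: (1 + 0.0452)^2 = 1.092443
Numerator: 1.092443 - 1 = 0.092443
FV = $850.00 * 0.092443 / 0.0452 = $1,738.42

$1,738.42


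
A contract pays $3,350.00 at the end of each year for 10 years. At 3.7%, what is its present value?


Formula: PV = PMT * (1 - (1+r)^(-n)) / r
Discount factor: (1 + 0.037)^(-10) = 0.695364
Bracket: 1 - 0.695364 = 0.304636
PV = $3,350.00 * 0.304636 / 0.037 = $27,581.87

$27,581.87


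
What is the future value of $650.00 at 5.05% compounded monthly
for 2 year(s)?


Formula: FV = P * (1 + r/m)^(m*t)
Period rate: r/m = 0.0505 / 12 = 0.004208
Total periods: m*t = 12 * 2 = 24
Growth factor: (1 + 0.004208)^24 = 1.106042
FV = $650.00 * 1.106042 = $718.93

$718.93


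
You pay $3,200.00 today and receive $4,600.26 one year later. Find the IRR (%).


Formula: IRR = C1/C0 - 1
Substituting: IRR = $4,600.26 / $3,200.00 - 1
Ratio: 1.437581 - 1 = 0.437581
IRR = 43.7581%

43.7581%


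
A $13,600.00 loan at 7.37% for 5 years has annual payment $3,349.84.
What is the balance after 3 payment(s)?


Formula: Balance = PV*(1+r)^k - PMT*((1+r)^k - 1)/r
Growth: (1 + 0.0737)^3 = 1.237795
Accumulated factor: ((1+r)^k - 1)/r = 3.226532
Balance = $13,600.00 * 1.237795 - $3,349.84 * 3.226532
Balance = $6,025.65

$6,025.65


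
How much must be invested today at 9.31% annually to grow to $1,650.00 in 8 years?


Formula: PV = FV / (1 + r)^n
Substituting: PV = $1,650.00 / (1 + 0.0931)^8
Discount factor: (1.0931)^8 = 2.038352
PV = $1,650.00 / 2.038352 = $809.48

$809.48


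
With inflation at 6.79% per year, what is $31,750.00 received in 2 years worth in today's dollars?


Formula: Real value = nominal / (1 + inflation)^years
Price level: (1 + 0.0679)^2 = 1.14041
Real value = $31,750.00 / 1.14041 = $27,840.85

$27,840.85


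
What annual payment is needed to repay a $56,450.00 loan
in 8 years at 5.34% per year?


Formula: PMT = PV * r / (1 - (1+r)^(-n))
Denominator: 1 - (1 + 0.0534)^(-8) = 0.340441
Numerator: $56,450.00 * 0.0534 = 3014.43
PMT = 3014.43 / 0.340441 = $8,854.48

$8,854.48


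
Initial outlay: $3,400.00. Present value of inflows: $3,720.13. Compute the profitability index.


Formula: PI = PV(cash flows) / initial investment
Substituting: PI = $3,720.13 / $3,400.00
PI = 1.0942

1.0942


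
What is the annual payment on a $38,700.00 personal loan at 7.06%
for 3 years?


Formula: PMT = PV * r / (1 - (1+r)^(-n))
Denominator: 1 - (1 + 0.0706)^(-3) = 0.185074
Numerator: $38,700.00 * 0.0706 = 2732.22
PMT = 2732.22 / 0.185074 = $14,762.87

$14,762.87


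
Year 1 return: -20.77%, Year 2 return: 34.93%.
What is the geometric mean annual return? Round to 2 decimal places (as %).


Formula: Geometric mean = ((1+r1)*(1+r2))^(1/2) - 1
Product: (1 + -0.2077) * (1 + 0.3493) = 0.7923 * 1.3493 = 1.06905
Square root: 1.06905^0.5 = 1.033949
Geometric mean = 1.033949 - 1 = 0.033949
As percentage: 3.39%

3.39%


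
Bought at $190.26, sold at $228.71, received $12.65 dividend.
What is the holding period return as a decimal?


Formula: HPR = (P1 - P0 + D) / P0
Gain: $228.71 - $190.26 + $12.65 = $51.10
HPR = $51.10 / $190.26 = 0.2686

0.2686


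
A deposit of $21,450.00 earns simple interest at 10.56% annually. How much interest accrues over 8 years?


Formula: I = P * r * t
Substituting: I = $21,450.00 * 0.1056 * 8
Step: I = $21,450.00 * 0.8448
I = $18,120.96

$18,120.96


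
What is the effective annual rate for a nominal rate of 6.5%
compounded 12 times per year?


Formula: EAR = (1 + r/m)^m - 1
Period rate: r/m = 0.065 / 12 = 0.005417
Compounding: (1 + 0.005417)^12 = 1.066972
EAR = 1.066972 - 1 = 0.066972

0.066972


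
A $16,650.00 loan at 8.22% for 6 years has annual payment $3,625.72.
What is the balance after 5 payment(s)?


Formula: Balance = PV*(1+r)^k - PMT*((1+r)^k - 1)/r
Growth: (1 + 0.0822)^5 = 1.484355
Accumulated factor: ((1+r)^k - 1)/r = 5.892391
Balance = $16,650.00 * 1.484355 - $3,625.72 * 5.892391
Balance = $3,350.34

$3,350.34
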